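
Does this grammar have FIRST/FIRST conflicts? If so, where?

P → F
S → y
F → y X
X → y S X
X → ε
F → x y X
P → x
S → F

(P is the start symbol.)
Yes. P → F / P → x on { 'x' }; S → y / S → F on { 'y' }

FIRST sets of the non-terminals at (or reachable through a nullable prefix from) the front of some alternative:
  FIRST(F) = { 'x', 'y' }

Productions for P:
  P → F: FIRST = { 'x', 'y' }
  P → x: FIRST = { 'x' }
Productions for S:
  S → y: FIRST = { 'y' }
  S → F: FIRST = { 'x', 'y' }
Productions for F:
  F → y X: FIRST = { 'y' }
  F → x y X: FIRST = { 'x' }
Productions for X:
  X → y S X: FIRST = { 'y' }
  X → ε: FIRST = { ε }

Conflict for P: P → F and P → x
  Overlap: { 'x' }
Conflict for S: S → y and S → F
  Overlap: { 'y' }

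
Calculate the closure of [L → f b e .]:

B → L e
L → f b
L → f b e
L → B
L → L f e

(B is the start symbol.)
To compute CLOSURE, for each item [A → α.Bβ] where B is a non-terminal, add [B → .γ] for all productions B → γ; repeat for the newly added items until nothing changes.

Start with: [L → f b e .]
The dot is at the end, so nothing is added.

CLOSURE = { [L → f b e .] }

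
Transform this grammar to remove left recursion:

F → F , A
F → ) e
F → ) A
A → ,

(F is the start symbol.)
F is directly left-recursive. The standard transformation for
  A → A α₁ | ... | A α_m | β₁ | ... | β_n
is
  A  → β₁ A' | ... | β_n A'
  A' → α₁ A' | ... | α_m A' | ε

F → ) e becomes F → ) e F'
F → ) A becomes F → ) A F'
F → F , A becomes F' → , A F'
Add F' → ε

Productions for other non-terminals are unchanged:
  A → ,

Resulting grammar:
F → ) e F'
F → ) A F'
F' → , A F'
F' → ε
A → ,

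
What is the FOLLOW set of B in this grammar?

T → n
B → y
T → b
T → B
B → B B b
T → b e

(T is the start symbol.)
To compute FOLLOW(B), find every occurrence of B on a right-hand side N → α B β: add FIRST(β) \ {ε}, and if β is empty or nullable also add FOLLOW(N). Iterate to a fixed point.

In T → B: B is at the end, add FOLLOW(T)
In B → B B b: B is followed by B b, add FIRST(B b) \ {ε} = { 'y' }
In B → B B b: B is followed by b, add FIRST(b) \ {ε} = { 'b' }

The FOLLOW sets referred to above (computed the same way, to a fixed point):
  FOLLOW(T) = { $ }

Taking the union: FOLLOW(B) = { $, 'b', 'y' }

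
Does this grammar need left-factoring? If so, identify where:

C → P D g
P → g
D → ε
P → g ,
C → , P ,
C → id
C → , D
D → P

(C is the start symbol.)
Left-factoring is needed when two productions for the same non-terminal
share a common prefix on the right-hand side.

Productions for C:
  C → P D g
  C → , P ,
  C → id
  C → , D
Productions for P:
  P → g
  P → g ,
Productions for D:
  D → ε
  D → P

Found common prefix ',' in productions for C
Found common prefix 'g' in productions for P

Answer: Yes, C has productions with common prefix ','; P has productions with common prefix 'g'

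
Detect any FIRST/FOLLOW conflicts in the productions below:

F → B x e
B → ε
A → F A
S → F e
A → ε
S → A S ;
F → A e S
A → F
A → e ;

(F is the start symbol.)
Yes. A → F A with FOLLOW(A) on { 'e', 'x' }; A → F with FOLLOW(A) on { 'e', 'x' }; A → e ';' with FOLLOW(A) on { 'e' }

A FIRST/FOLLOW conflict occurs when a non-terminal N has a nullable alternative N → β (β ⇒* ε) and another alternative N → α with FIRST(α) ∩ FOLLOW(N) ≠ ∅: on such a lookahead the parser cannot decide between expanding α and letting N vanish via β.

Nullable non-terminals: A, B.
FIRST sets used below: FIRST(F) = { 'e', 'x' }

A: nullable alternative(s) A → ε; FOLLOW(A) = { 'e', 'x' }
  A → F A: FIRST \ {ε} = { 'e', 'x' } — overlaps FOLLOW(A) on { 'e', 'x' }: CONFLICT
  A → ε: FIRST \ {ε} = { } — this is the only nullable alternative, skip
  A → F: FIRST \ {ε} = { 'e', 'x' } — overlaps FOLLOW(A) on { 'e', 'x' }: CONFLICT
  A → e ;: FIRST \ {ε} = { 'e' } — overlaps FOLLOW(A) on { 'e' }: CONFLICT
B has a nullable alternative but only one production, so nothing to check.

F, S have no nullable alternative, so no FIRST/FOLLOW check is needed there.

So the grammar has 3 FIRST/FOLLOW conflicts (marked CONFLICT above).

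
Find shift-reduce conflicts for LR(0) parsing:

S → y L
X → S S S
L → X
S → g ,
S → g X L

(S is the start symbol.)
A shift-reduce conflict occurs when an LR(0) state has both:
  - a complete (reduce) item [A → α .] (dot at the end), and
  - a shift item [B → β . c γ] (dot before a terminal).

Augment with S' → S and build the canonical LR(0) collection (I0 = CLOSURE({[S' → . S]}), then GOTO on every symbol after a dot until no new states appear). It has 12 states:
  I0: { [S → . g ,], [S → . g X L], [S → . y L], [S' → . S] }  — shift
  I1: { [S' → S .] }  — accept
  I2: { [S → . g ,], [S → . g X L], [S → . y L], [S → g . ,], [S → g . X L], [X → . S S S] }  — shift
  I3: { [L → . X], [S → . g ,], [S → . g X L], [S → . y L], [S → y . L], [X → . S S S] }  — shift
  I4: { [S → y L .] }  — reduce
  I5: { [S → . g ,], [S → . g X L], [S → . y L], [X → S . S S] }  — shift
  I6: { [L → X .] }  — reduce
  I7: { [S → . g ,], [S → . g X L], [S → . y L], [X → S S . S] }  — shift
  I8: { [X → S S S .] }  — reduce
  I9: { [S → g , .] }  — reduce
  I10: { [L → . X], [S → . g ,], [S → . g X L], [S → . y L], [S → g X . L], [X → . S S S] }  — shift
  I11: { [S → g X L .] }  — reduce

No state contains both a complete item and a shift item.

Answer: No shift-reduce conflicts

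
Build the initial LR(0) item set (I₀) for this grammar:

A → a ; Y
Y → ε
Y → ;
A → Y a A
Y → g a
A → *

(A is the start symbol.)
{ [A → . *], [A → . Y a A], [A → . a ; Y], [A' → . A], [Y → . ;], [Y → . g a], [Y → .] }

First, augment the grammar with A' → A
I₀ = CLOSURE({ [A' → . A] }):
  [A' → . A] has the dot before A: add [A → . a ; Y], [A → . Y a A], [A → . *]
  [A → . Y a A] has the dot before Y: add [Y → .], [Y → . ;], [Y → . g a]
No further items can be added.

I₀ = { [A → . *], [A → . Y a A], [A → . a ; Y], [A' → . A], [Y → . ;], [Y → . g a], [Y → .] }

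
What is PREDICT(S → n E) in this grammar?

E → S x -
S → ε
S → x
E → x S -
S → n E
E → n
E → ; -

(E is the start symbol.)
PREDICT(S → n E) = (FIRST(RHS) \ {ε}) ∪ (FOLLOW(S) if ε ∈ FIRST(RHS), i.e. RHS ⇒* ε)
FIRST(n E) = { 'n' }
ε ∉ FIRST(n E), so FOLLOW(S) is not added.
PREDICT(S → n E) = { 'n' }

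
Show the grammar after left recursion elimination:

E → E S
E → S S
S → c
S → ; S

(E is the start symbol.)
E → S S E'
E' → S E'
E' → ε
S → c
S → ; S

E is directly left-recursive. The standard transformation for
  A → A α₁ | ... | A α_m | β₁ | ... | β_n
is
  A  → β₁ A' | ... | β_n A'
  A' → α₁ A' | ... | α_m A' | ε

E → S S becomes E → S S E'
E → E S becomes E' → S E'
Add E' → ε

Productions for other non-terminals are unchanged:
  S → c
  S → ; S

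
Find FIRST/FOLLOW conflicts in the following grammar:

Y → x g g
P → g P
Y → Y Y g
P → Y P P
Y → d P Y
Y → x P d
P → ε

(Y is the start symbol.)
Nullable non-terminals: P.
FIRST sets used below: FIRST(Y) = { 'd', 'x' }

P: nullable alternative(s) P → ε; FOLLOW(P) = { 'd', 'g', 'x' }
  P → g P: FIRST \ {ε} = { 'g' } — overlaps FOLLOW(P) on { 'g' }: CONFLICT
  P → Y P P: FIRST \ {ε} = { 'd', 'x' } — overlaps FOLLOW(P) on { 'd', 'x' }: CONFLICT
  P → ε: FIRST \ {ε} = { } — this is the only nullable alternative, skip

Y has no nullable alternative, so no FIRST/FOLLOW check is needed there.

So the grammar has 2 FIRST/FOLLOW conflicts (marked CONFLICT above).

Answer: Yes. P → g P with FOLLOW(P) on { 'g' }; P → Y P P with FOLLOW(P) on { 'd', 'x' }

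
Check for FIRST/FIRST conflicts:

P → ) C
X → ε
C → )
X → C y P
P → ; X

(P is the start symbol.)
No FIRST/FIRST conflicts.

FIRST sets of the non-terminals at (or reachable through a nullable prefix from) the front of some alternative:
  FIRST(C) = { ')' }

Productions for P:
  P → ) C: FIRST = { ')' }
  P → ; X: FIRST = { ';' }
Productions for X:
  X → ε: FIRST = { ε }
  X → C y P: FIRST = { ')' }
C has only one production, so no FIRST/FIRST conflict is possible there.

All alternatives of each non-terminal have pairwise disjoint FIRST sets.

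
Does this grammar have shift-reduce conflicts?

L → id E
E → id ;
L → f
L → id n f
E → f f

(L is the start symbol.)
No shift-reduce conflicts

Augment with L' → L and build the canonical LR(0) collection (I0 = CLOSURE({[L' → . L]}), then GOTO on every symbol after a dot until no new states appear). It has 11 states:
  I0: { [L → . f], [L → . id E], [L → . id n f], [L' → . L] }  — shift
  I1: { [L' → L .] }  — accept
  I2: { [L → f .] }  — reduce
  I3: { [E → . f f], [E → . id ;], [L → id . E], [L → id . n f] }  — shift
  I4: { [L → id E .] }  — reduce
  I5: { [E → f . f] }  — shift
  I6: { [E → id . ;] }  — shift
  I7: { [L → id n . f] }  — shift
  I8: { [L → id n f .] }  — reduce
  I9: { [E → id ; .] }  — reduce
  I10: { [E → f f .] }  — reduce

No state contains both a complete item and a shift item.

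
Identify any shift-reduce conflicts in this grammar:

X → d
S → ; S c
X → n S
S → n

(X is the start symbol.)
Augment with X' → X and build the canonical LR(0) collection (I0 = CLOSURE({[X' → . X]}), then GOTO on every symbol after a dot until no new states appear). It has 9 states:
  I0: { [X → . d], [X → . n S], [X' → . X] }  — shift
  I1: { [X' → X .] }  — accept
  I2: { [X → d .] }  — reduce
  I3: { [S → . ; S c], [S → . n], [X → n . S] }  — shift
  I4: { [S → . ; S c], [S → . n], [S → ; . S c] }  — shift
  I5: { [X → n S .] }  — reduce
  I6: { [S → n .] }  — reduce
  I7: { [S → ; S . c] }  — shift
  I8: { [S → ; S c .] }  — reduce

No state contains both a complete item and a shift item.

Answer: No shift-reduce conflicts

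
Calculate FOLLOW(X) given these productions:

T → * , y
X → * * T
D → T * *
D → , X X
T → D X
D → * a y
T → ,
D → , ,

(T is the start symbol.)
In D → , X X: X is followed by X, add FIRST(X) \ {ε} = { '*' }
In D → , X X: X is at the end, add FOLLOW(D)
In T → D X: X is at the end, add FOLLOW(T)

The FOLLOW sets referred to above (computed the same way, to a fixed point):
  FOLLOW(D) = { '*' }
  FOLLOW(T) = { $, '*' }

Taking the union: FOLLOW(X) = { $, '*' }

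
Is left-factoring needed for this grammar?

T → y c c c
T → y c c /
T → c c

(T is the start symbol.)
Yes, T has productions with common prefix 'y c c'

Left-factoring is needed when two productions for the same non-terminal
share a common prefix on the right-hand side.

Productions for T:
  T → y c c c
  T → y c c /
  T → c c

Found common prefix 'y c c' in productions for T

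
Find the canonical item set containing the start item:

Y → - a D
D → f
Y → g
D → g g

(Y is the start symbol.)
First, augment the grammar with Y' → Y
I₀ = CLOSURE({ [Y' → . Y] }):
  [Y' → . Y] has the dot before Y: add [Y → . - a D], [Y → . g]
No further items can be added.

I₀ = { [Y → . - a D], [Y → . g], [Y' → . Y] }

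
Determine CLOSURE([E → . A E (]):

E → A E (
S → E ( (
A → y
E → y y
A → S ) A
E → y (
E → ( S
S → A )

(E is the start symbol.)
{ [A → . S ) A], [A → . y], [E → . ( S], [E → . A E (], [E → . y (], [E → . y y], [S → . A )], [S → . E ( (] }

To compute CLOSURE, for each item [A → α.Bβ] where B is a non-terminal, add [B → .γ] for all productions B → γ; repeat for the newly added items until nothing changes.

Start with: [E → . A E (]
  [E → . A E (] has the dot before A: add [A → . y], [A → . S ) A]
  [A → . S ) A] has the dot before S: add [S → . E ( (], [S → . A )]
  [S → . E ( (] has the dot before E: add [E → . y y], [E → . y (], [E → . ( S]
No further items can be added.

CLOSURE = { [A → . S ) A], [A → . y], [E → . ( S], [E → . A E (], [E → . y (], [E → . y y], [S → . A )], [S → . E ( (] }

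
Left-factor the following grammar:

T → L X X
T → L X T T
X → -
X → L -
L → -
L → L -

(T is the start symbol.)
T → L X T'
T' → X
T' → T T
X → -
X → L -
L → -
L → L -

Left-factoring transforms A → αβ₁ | αβ₂ into A → αA' and A' → β₁ | β₂
(α is the longest common prefix among the alternatives). Repeat until
no nonterminal has two alternatives with a common prefix.

Round 1: T has alternatives sharing prefix 'L X'. Introduce T': T → L X T'
  Add: T' → X
  Add: T' → T T

No remaining common prefixes — done.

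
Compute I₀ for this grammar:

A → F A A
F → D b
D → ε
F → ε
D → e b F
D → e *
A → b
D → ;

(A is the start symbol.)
{ [A → . F A A], [A → . b], [A' → . A], [D → . ;], [D → . e *], [D → . e b F], [D → .], [F → . D b], [F → .] }

First, augment the grammar with A' → A
I₀ = CLOSURE({ [A' → . A] }):
  [A' → . A] has the dot before A: add [A → . F A A], [A → . b]
  [A → . F A A] has the dot before F: add [F → . D b], [F → .]
  [F → . D b] has the dot before D: add [D → .], [D → . e b F], [D → . e *], [D → . ;]
No further items can be added.

I₀ = { [A → . F A A], [A → . b], [A' → . A], [D → . ;], [D → . e *], [D → . e b F], [D → .], [F → . D b], [F → .] }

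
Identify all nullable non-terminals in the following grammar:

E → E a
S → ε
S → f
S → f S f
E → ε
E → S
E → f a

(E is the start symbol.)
{ 'E', 'S' }

ε-productions: S → ε, E → ε
So S, E are immediately nullable.
Every non-terminal is now nullable.
Nullable = { 'E', 'S' }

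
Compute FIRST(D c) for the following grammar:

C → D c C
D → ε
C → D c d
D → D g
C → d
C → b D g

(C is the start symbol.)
FIRST sets of the non-terminals involved (from the grammar, by fixed-point iteration):
  FIRST(D) = { 'g', ε }

To compute FIRST(D c), process the symbols left to right:
Symbol D is a non-terminal. Add FIRST(D) \ {ε} = { 'g' }
D is nullable (ε ∈ FIRST(D)), continue to the next symbol.
Symbol c is a terminal. Add 'c' and stop.
FIRST(D c) = { 'c', 'g' }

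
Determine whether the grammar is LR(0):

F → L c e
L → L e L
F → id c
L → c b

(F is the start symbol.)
No. Shift-reduce conflict between [L → L e L .] and [L → L . e L]

A grammar is LR(0) if no state in the canonical LR(0) collection has:
  - both a shift item (dot before a terminal) and a complete item (shift-reduce conflict), or
  - two or more complete items (reduce-reduce conflict; the accept item [F' → F .] counts as a complete item here).

Augment with F' → F and build the canonical LR(0) collection (I0 = CLOSURE({[F' → . F]}), then GOTO on every symbol after a dot until no new states appear). It has 11 states:
  I0: { [F → . L c e], [F → . id c], [F' → . F], [L → . L e L], [L → . c b] }  — shift
  I1: { [F' → F .] }  — accept
  I2: { [F → L . c e], [L → L . e L] }  — shift
  I3: { [L → c . b] }  — shift
  I4: { [F → id . c] }  — shift
  I5: { [F → id c .] }  — reduce
  I6: { [L → c b .] }  — reduce
  I7: { [F → L c . e] }  — shift
  I8: { [L → . L e L], [L → . c b], [L → L e . L] }  — shift
  I9: { [L → L . e L], [L → L e L .] }  — shift, reduce
  I10: { [F → L c e .] }  — reduce

Conflict in state I9:
  Shift-reduce conflict between [L → L e L .] and [L → L . e L]
So the grammar is NOT LR(0).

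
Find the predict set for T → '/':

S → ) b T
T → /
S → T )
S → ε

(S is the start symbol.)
{ '/' }

PREDICT(T → '/') = (FIRST(RHS) \ {ε}) ∪ (FOLLOW(T) if ε ∈ FIRST(RHS), i.e. RHS ⇒* ε)
FIRST('/') = { '/' }
ε ∉ FIRST('/'), so FOLLOW(T) is not added.
PREDICT(T → '/') = { '/' }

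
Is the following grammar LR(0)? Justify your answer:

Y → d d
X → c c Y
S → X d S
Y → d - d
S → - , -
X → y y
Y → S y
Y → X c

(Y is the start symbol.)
Augment with Y' → Y and build the canonical LR(0) collection (I0 = CLOSURE({[Y' → . Y]}), then GOTO on every symbol after a dot until no new states appear). It has 21 states:
  I0: { [S → . - , -], [S → . X d S], [X → . c c Y], [X → . y y], [Y → . S y], [Y → . X c], [Y → . d - d], [Y → . d d], [Y' → . Y] }  — shift
  I1: { [S → - . , -] }  — shift
  I2: { [Y → S . y] }  — shift
  I3: { [S → X . d S], [Y → X . c] }  — shift
  I4: { [Y' → Y .] }  — accept
  I5: { [X → c . c Y] }  — shift
  I6: { [Y → d . - d], [Y → d . d] }  — shift
  I7: { [X → y . y] }  — shift
  I8: { [X → y y .] }  — reduce
  I9: { [Y → d - . d] }  — shift
  I10: { [Y → d d .] }  — reduce
  I11: { [Y → d - d .] }  — reduce
  I12: { [S → . - , -], [S → . X d S], [X → . c c Y], [X → . y y], [X → c c . Y], [Y → . S y], [Y → . X c], [Y → . d - d], [Y → . d d] }  — shift
  I13: { [X → c c Y .] }  — reduce
  I14: { [Y → X c .] }  — reduce
  I15: { [S → . - , -], [S → . X d S], [S → X d . S], [X → . c c Y], [X → . y y] }  — shift
  I16: { [S → X d S .] }  — reduce
  I17: { [S → X . d S] }  — shift
  I18: { [Y → S y .] }  — reduce
  I19: { [S → - , . -] }  — shift
  I20: { [S → - , - .] }  — reduce

Every state is either a pure shift/goto state or contains exactly one complete item and nothing to shift — no conflicts. The grammar is LR(0).

Answer: Yes, the grammar is LR(0)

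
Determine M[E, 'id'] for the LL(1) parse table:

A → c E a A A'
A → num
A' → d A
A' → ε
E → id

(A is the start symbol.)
E → id

To find M[E, 'id'], we find productions for E where 'id' is in the predict set (PREDICT(N → α) = (FIRST(α) \ {ε}) ∪ (FOLLOW(N) if α ⇒* ε)).

E → id: PREDICT = { 'id' }
  'id' is in predict set, so this production goes in M[E, 'id']

M[E, 'id'] = E → id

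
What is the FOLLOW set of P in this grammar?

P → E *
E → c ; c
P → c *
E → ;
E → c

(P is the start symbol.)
{ $ }

P is the start symbol, so $ ∈ FOLLOW(P).
P does not occur on any right-hand side.

Taking the union: FOLLOW(P) = { $ }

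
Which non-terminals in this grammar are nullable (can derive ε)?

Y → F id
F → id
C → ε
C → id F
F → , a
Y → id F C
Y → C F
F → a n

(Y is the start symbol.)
{ 'C' }

ε-productions: C → ε
So C is immediately nullable.
No further non-terminal can be added: every production for the remaining non-terminals contains a terminal or a non-nullable non-terminal.
Nullable = { 'C' }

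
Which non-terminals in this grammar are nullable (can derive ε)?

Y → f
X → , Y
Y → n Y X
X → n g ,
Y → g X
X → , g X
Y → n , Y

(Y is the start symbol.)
None

A non-terminal is nullable if it can derive ε (the empty string): either it has an ε-production, or it has a production whose right-hand side consists entirely of nullable non-terminals.

There are no ε-productions, so no non-terminal can derive ε.
No non-terminals are nullable.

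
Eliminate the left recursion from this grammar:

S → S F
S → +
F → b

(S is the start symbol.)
S → + S'
S' → F S'
S' → ε
F → b

S is directly left-recursive. The standard transformation for
  A → A α₁ | ... | A α_m | β₁ | ... | β_n
is
  A  → β₁ A' | ... | β_n A'
  A' → α₁ A' | ... | α_m A' | ε

S → + becomes S → + S'
S → S F becomes S' → F S'
Add S' → ε

Productions for other non-terminals are unchanged:
  F → b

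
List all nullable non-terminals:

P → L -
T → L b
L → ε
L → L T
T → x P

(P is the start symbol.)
{ 'L' }

A non-terminal is nullable if it can derive ε (the empty string): either it has an ε-production, or it has a production whose right-hand side consists entirely of nullable non-terminals.

ε-productions: L → ε
So L is immediately nullable.
No further non-terminal can be added: every production for the remaining non-terminals contains a terminal or a non-nullable non-terminal.
Nullable = { 'L' }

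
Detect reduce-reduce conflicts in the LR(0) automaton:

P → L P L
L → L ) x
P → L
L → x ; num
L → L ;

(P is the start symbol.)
No reduce-reduce conflicts

A reduce-reduce conflict occurs when an LR(0) state has two complete items [A → α .] and [B → β .] — both call for a reduction, and with no lookahead the parser cannot choose between them.

Augment with P' → P and build the canonical LR(0) collection (I0 = CLOSURE({[P' → . P]}), then GOTO on every symbol after a dot until no new states appear). It has 11 states:
  I0: { [L → . L ) x], [L → . L ;], [L → . x ; num], [P → . L P L], [P → . L], [P' → . P] }  — shift
  I1: { [L → . L ) x], [L → . L ;], [L → . x ; num], [L → L . ) x], [L → L . ;], [P → . L P L], [P → . L], [P → L . P L], [P → L .] }  — shift, reduce
  I2: { [P' → P .] }  — accept
  I3: { [L → x . ; num] }  — shift
  I4: { [L → x ; . num] }  — shift
  I5: { [L → x ; num .] }  — reduce
  I6: { [L → L ) . x] }  — shift
  I7: { [L → L ; .] }  — reduce
  I8: { [L → . L ) x], [L → . L ;], [L → . x ; num], [P → L P . L] }  — shift
  I9: { [L → L . ) x], [L → L . ;], [P → L P L .] }  — shift, reduce
  I10: { [L → L ) x .] }  — reduce

No state contains more than one complete item.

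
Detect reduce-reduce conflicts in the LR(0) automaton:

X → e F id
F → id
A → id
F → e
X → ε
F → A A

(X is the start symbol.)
A reduce-reduce conflict occurs when an LR(0) state has two complete items [A → α .] and [B → β .] — both call for a reduction, and with no lookahead the parser cannot choose between them.

Augment with X' → X and build the canonical LR(0) collection (I0 = CLOSURE({[X' → . X]}), then GOTO on every symbol after a dot until no new states appear). It has 10 states:
  I0: { [X → . e F id], [X → .], [X' → . X] }  — shift, reduce
  I1: { [X' → X .] }  — accept
  I2: { [A → . id], [F → . A A], [F → . e], [F → . id], [X → e . F id] }  — shift
  I3: { [A → . id], [F → A . A] }  — shift
  I4: { [X → e F . id] }  — shift
  I5: { [F → e .] }  — reduce
  I6: { [A → id .], [F → id .] }  — 2 reduces
  I7: { [X → e F id .] }  — reduce
  I8: { [F → A A .] }  — reduce
  I9: { [A → id .] }  — reduce

I6 contains complete items [A → id .], [F → id .] — reduce-reduce conflict.

Answer: Yes — I6: [A → id .] vs [F → id .]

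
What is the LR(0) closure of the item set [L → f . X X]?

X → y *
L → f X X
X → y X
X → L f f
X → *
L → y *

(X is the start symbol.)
{ [L → . f X X], [L → . y *], [L → f . X X], [X → . *], [X → . L f f], [X → . y *], [X → . y X] }

To compute CLOSURE, for each item [A → α.Bβ] where B is a non-terminal, add [B → .γ] for all productions B → γ; repeat for the newly added items until nothing changes.

Start with: [L → f . X X]
  [L → f . X X] has the dot before X: add [X → . y *], [X → . y X], [X → . L f f], [X → . *]
  [X → . L f f] has the dot before L: add [L → . f X X], [L → . y *]
No further items can be added.

CLOSURE = { [L → . f X X], [L → . y *], [L → f . X X], [X → . *], [X → . L f f], [X → . y *], [X → . y X] }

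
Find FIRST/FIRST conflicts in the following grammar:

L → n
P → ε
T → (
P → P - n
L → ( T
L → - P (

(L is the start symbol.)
A FIRST/FIRST conflict occurs when two productions N → α and N → β for the same non-terminal have FIRST(α) ∩ FIRST(β) ≠ ∅ (with ε ∈ FIRST of a nullable right-hand side, so two nullable alternatives also conflict).

FIRST sets of the non-terminals at (or reachable through a nullable prefix from) the front of some alternative:
  FIRST(P) = { '-', ε }

Productions for L:
  L → n: FIRST = { 'n' }
  L → ( T: FIRST = { '(' }
  L → - P (: FIRST = { '-' }
Productions for P:
  P → ε: FIRST = { ε }
  P → P - n: FIRST = { '-' }
T has only one production, so no FIRST/FIRST conflict is possible there.

All alternatives of each non-terminal have pairwise disjoint FIRST sets.

Answer: No FIRST/FIRST conflicts.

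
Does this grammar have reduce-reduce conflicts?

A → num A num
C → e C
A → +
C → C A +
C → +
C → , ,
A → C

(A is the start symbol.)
Yes — I1: [A → + .] vs [C → + .]

Augment with A' → A and build the canonical LR(0) collection (I0 = CLOSURE({[A' → . A]}), then GOTO on every symbol after a dot until no new states appear). It has 14 states:
  I0: { [A → . +], [A → . C], [A → . num A num], [A' → . A], [C → . +], [C → . , ,], [C → . C A +], [C → . e C] }  — shift
  I1: { [A → + .], [C → + .] }  — 2 reduces
  I2: { [C → , . ,] }  — shift
  I3: { [A' → A .] }  — accept
  I4: { [A → . +], [A → . C], [A → . num A num], [A → C .], [C → . +], [C → . , ,], [C → . C A +], [C → . e C], [C → C . A +] }  — shift, reduce
  I5: { [C → . +], [C → . , ,], [C → . C A +], [C → . e C], [C → e . C] }  — shift
  I6: { [A → . +], [A → . C], [A → . num A num], [A → num . A num], [C → . +], [C → . , ,], [C → . C A +], [C → . e C] }  — shift
  I7: { [A → num A . num] }  — shift
  I8: { [A → num A num .] }  — reduce
  I9: { [C → + .] }  — reduce
  I10: { [A → . +], [A → . C], [A → . num A num], [C → . +], [C → . , ,], [C → . C A +], [C → . e C], [C → C . A +], [C → e C .] }  — shift, reduce
  I11: { [C → C A . +] }  — shift
  I12: { [C → C A + .] }  — reduce
  I13: { [C → , , .] }  — reduce

I1 contains complete items [A → + .], [C → + .] — reduce-reduce conflict.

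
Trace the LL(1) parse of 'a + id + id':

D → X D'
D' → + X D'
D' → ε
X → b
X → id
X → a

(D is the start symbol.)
Stack is shown with the top on the left.

Stack     Input          Action
-------------------------------
D $       a + id + id $  output D → X D'
X D' $    a + id + id $  output X → a
a D' $    a + id + id $  match 'a'
D' $      + id + id $    output D' → + X D'
+ X D' $  + id + id $    match '+'
X D' $    id + id $      output X → id
id D' $   id + id $      match 'id'
D' $      + id $         output D' → + X D'
+ X D' $  + id $         match '+'
X D' $    id $           output X → id
id D' $   id $           match 'id'
D' $      $              output D' → ε
$         $              accept

The string is accepted.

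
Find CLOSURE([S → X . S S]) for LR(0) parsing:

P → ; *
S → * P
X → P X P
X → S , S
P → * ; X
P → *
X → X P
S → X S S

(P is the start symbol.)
{ [P → . * ; X], [P → . *], [P → . ; *], [S → . * P], [S → . X S S], [S → X . S S], [X → . P X P], [X → . S , S], [X → . X P] }

Start with: [S → X . S S]
  [S → X . S S] has the dot before S: add [S → . * P], [S → . X S S]
  [S → . X S S] has the dot before X: add [X → . P X P], [X → . S , S], [X → . X P]
  [X → . P X P] has the dot before P: add [P → . ; *], [P → . * ; X], [P → . *]
No further items can be added.

CLOSURE = { [P → . * ; X], [P → . *], [P → . ; *], [S → . * P], [S → . X S S], [S → X . S S], [X → . P X P], [X → . S , S], [X → . X P] }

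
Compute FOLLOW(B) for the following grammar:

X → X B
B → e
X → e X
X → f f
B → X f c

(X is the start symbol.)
{ $, 'e', 'f' }

In X → X B: B is at the end, add FOLLOW(X)

The FOLLOW sets referred to above (computed the same way, to a fixed point):
  FOLLOW(X) = { $, 'e', 'f' }

Taking the union: FOLLOW(B) = { $, 'e', 'f' }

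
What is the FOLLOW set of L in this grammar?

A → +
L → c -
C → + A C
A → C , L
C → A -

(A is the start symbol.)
{ $, '+', '-' }

In A → C , L: L is at the end, add FOLLOW(A)

The FOLLOW sets referred to above (computed the same way, to a fixed point):
  FOLLOW(A) = { $, '+', '-' }

Taking the union: FOLLOW(L) = { $, '+', '-' }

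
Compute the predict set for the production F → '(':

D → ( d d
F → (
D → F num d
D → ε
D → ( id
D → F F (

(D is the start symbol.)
{ '(' }

PREDICT(F → '(') = (FIRST(RHS) \ {ε}) ∪ (FOLLOW(F) if ε ∈ FIRST(RHS), i.e. RHS ⇒* ε)
FIRST('(') = { '(' }
ε ∉ FIRST('('), so FOLLOW(F) is not added.
PREDICT(F → '(') = { '(' }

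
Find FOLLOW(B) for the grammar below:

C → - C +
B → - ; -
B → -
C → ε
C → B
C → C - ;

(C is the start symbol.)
{ $, '+', '-' }

In C → B: B is at the end, add FOLLOW(C)

The FOLLOW sets referred to above (computed the same way, to a fixed point):
  FOLLOW(C) = { $, '+', '-' }

Taking the union: FOLLOW(B) = { $, '+', '-' }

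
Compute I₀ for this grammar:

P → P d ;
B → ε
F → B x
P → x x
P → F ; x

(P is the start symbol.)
{ [B → .], [F → . B x], [P → . F ; x], [P → . P d ;], [P → . x x], [P' → . P] }

First, augment the grammar with P' → P
I₀ = CLOSURE({ [P' → . P] }):
  [P' → . P] has the dot before P: add [P → . P d ;], [P → . x x], [P → . F ; x]
  [P → . F ; x] has the dot before F: add [F → . B x]
  [F → . B x] has the dot before B: add [B → .]
No further items can be added.

I₀ = { [B → .], [F → . B x], [P → . F ; x], [P → . P d ;], [P → . x x], [P' → . P] }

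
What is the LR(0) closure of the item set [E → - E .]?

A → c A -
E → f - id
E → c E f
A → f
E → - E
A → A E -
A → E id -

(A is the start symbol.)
{ [E → - E .] }

Start with: [E → - E .]
The dot is at the end, so nothing is added.

CLOSURE = { [E → - E .] }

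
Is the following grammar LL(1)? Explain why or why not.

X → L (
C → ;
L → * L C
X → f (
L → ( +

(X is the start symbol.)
Yes, the grammar is LL(1).

A grammar is LL(1) if for each non-terminal N with multiple productions, the predict sets of those productions are pairwise disjoint, where PREDICT(N → α) = (FIRST(α) \ {ε}) ∪ (FOLLOW(N) if α ⇒* ε).

Relevant sets:
  FIRST(L) = { '(', '*' }

For X:
  PREDICT(X → L '(') = { '(', '*' }
  PREDICT(X → f '(') = { 'f' }
For L:
  PREDICT(L → '*' L C) = { '*' }
  PREDICT(L → '(' '+') = { '(' }
C has a single production, so nothing to check there.

All predict sets are disjoint. The grammar IS LL(1).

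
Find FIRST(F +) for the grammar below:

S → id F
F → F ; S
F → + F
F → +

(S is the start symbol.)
FIRST sets of the non-terminals involved (from the grammar, by fixed-point iteration):
  FIRST(F) = { '+' }

To compute FIRST(F +), process the symbols left to right:
Symbol F is a non-terminal. Add FIRST(F) \ {ε} = { '+' }
F is not nullable (ε ∉ FIRST(F)), so stop here.
FIRST(F +) = { '+' }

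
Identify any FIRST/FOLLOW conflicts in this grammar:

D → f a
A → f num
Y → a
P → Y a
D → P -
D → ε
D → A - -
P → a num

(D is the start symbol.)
A FIRST/FOLLOW conflict occurs when a non-terminal N has a nullable alternative N → β (β ⇒* ε) and another alternative N → α with FIRST(α) ∩ FOLLOW(N) ≠ ∅: on such a lookahead the parser cannot decide between expanding α and letting N vanish via β.

Nullable non-terminals: D.
FIRST sets used below: FIRST(P) = { 'a' }, FIRST(A) = { 'f' }

D: nullable alternative(s) D → ε; FOLLOW(D) = { $ }
  D → f a: FIRST \ {ε} = { 'f' } — disjoint from FOLLOW(D)
  D → P -: FIRST \ {ε} = { 'a' } — disjoint from FOLLOW(D)
  D → ε: FIRST \ {ε} = { } — this is the only nullable alternative, skip
  D → A - -: FIRST \ {ε} = { 'f' } — disjoint from FOLLOW(D)

A, P, Y have no nullable alternative, so no FIRST/FOLLOW check is needed there.

No FIRST/FOLLOW conflicts found.

Answer: No FIRST/FOLLOW conflicts.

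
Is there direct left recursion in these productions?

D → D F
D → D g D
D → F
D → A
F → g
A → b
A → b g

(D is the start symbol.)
Yes, D is left-recursive

D → D F: LEFT RECURSIVE (starts with D)
D → D g D: LEFT RECURSIVE (starts with D)
D → F: starts with F
D → A: starts with A
F → g: starts with g
A → b: starts with b
A → b g: starts with b

The grammar has direct left recursion on: D.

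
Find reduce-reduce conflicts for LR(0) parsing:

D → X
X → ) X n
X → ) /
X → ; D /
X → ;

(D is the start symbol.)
Augment with D' → D and build the canonical LR(0) collection (I0 = CLOSURE({[D' → . D]}), then GOTO on every symbol after a dot until no new states appear). It has 10 states:
  I0: { [D → . X], [D' → . D], [X → . ) /], [X → . ) X n], [X → . ; D /], [X → . ;] }  — shift
  I1: { [X → ) . /], [X → ) . X n], [X → . ) /], [X → . ) X n], [X → . ; D /], [X → . ;] }  — shift
  I2: { [D → . X], [X → . ) /], [X → . ) X n], [X → . ; D /], [X → . ;], [X → ; . D /], [X → ; .] }  — shift, reduce
  I3: { [D' → D .] }  — accept
  I4: { [D → X .] }  — reduce
  I5: { [X → ; D . /] }  — shift
  I6: { [X → ; D / .] }  — reduce
  I7: { [X → ) / .] }  — reduce
  I8: { [X → ) X . n] }  — shift
  I9: { [X → ) X n .] }  — reduce

No state contains more than one complete item.

Answer: No reduce-reduce conflicts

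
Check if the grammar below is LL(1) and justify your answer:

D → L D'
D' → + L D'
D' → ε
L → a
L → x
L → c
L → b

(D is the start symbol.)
Relevant sets:
  FOLLOW(D') = { $ }

For D':
  PREDICT(D' → '+' L D') = { '+' }
  PREDICT(D' → ε) = { $ }
For L:
  PREDICT(L → a) = { 'a' }
  PREDICT(L → x) = { 'x' }
  PREDICT(L → c) = { 'c' }
  PREDICT(L → b) = { 'b' }
D has a single production, so nothing to check there.

All predict sets are disjoint. The grammar IS LL(1).

Answer: Yes, the grammar is LL(1).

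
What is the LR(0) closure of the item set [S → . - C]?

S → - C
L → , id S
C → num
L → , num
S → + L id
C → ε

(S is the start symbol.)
{ [S → . - C] }

To compute CLOSURE, for each item [A → α.Bβ] where B is a non-terminal, add [B → .γ] for all productions B → γ; repeat for the newly added items until nothing changes.

Start with: [S → . - C]
The dot precedes the terminal '-', so nothing is added.

CLOSURE = { [S → . - C] }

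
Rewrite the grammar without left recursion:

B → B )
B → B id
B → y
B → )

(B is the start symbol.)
B → y B'
B → ) B'
B' → ) B'
B' → id B'
B' → ε

B is directly left-recursive. The standard transformation for
  A → A α₁ | ... | A α_m | β₁ | ... | β_n
is
  A  → β₁ A' | ... | β_n A'
  A' → α₁ A' | ... | α_m A' | ε

B → y becomes B → y B'
B → ) becomes B → ) B'
B → B ) becomes B' → ) B'
B → B id becomes B' → id B'
Add B' → ε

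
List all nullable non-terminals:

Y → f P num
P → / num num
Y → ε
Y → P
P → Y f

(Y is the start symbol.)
{ 'Y' }

ε-productions: Y → ε
So Y is immediately nullable.
No further non-terminal can be added: every production for the remaining non-terminals contains a terminal or a non-nullable non-terminal.
Nullable = { 'Y' }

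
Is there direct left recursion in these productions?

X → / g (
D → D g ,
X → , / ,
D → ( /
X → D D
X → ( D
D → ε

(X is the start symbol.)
X → / g (: starts with '/'
D → D g ,: LEFT RECURSIVE (starts with D)
X → , / ,: starts with ','
D → ( /: starts with '('
X → D D: starts with D
X → ( D: starts with '('
D → ε: starts with ε

The grammar has direct left recursion on: D.

Answer: Yes, D is left-recursive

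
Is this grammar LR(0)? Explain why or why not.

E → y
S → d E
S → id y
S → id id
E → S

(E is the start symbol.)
A grammar is LR(0) if no state in the canonical LR(0) collection has:
  - both a shift item (dot before a terminal) and a complete item (shift-reduce conflict), or
  - two or more complete items (reduce-reduce conflict; the accept item [E' → E .] counts as a complete item here).

Augment with E' → E and build the canonical LR(0) collection (I0 = CLOSURE({[E' → . E]}), then GOTO on every symbol after a dot until no new states appear). It has 9 states:
  I0: { [E → . S], [E → . y], [E' → . E], [S → . d E], [S → . id id], [S → . id y] }  — shift
  I1: { [E' → E .] }  — accept
  I2: { [E → S .] }  — reduce
  I3: { [E → . S], [E → . y], [S → . d E], [S → . id id], [S → . id y], [S → d . E] }  — shift
  I4: { [S → id . id], [S → id . y] }  — shift
  I5: { [E → y .] }  — reduce
  I6: { [S → id id .] }  — reduce
  I7: { [S → id y .] }  — reduce
  I8: { [S → d E .] }  — reduce

Every state is either a pure shift/goto state or contains exactly one complete item and nothing to shift — no conflicts. The grammar is LR(0).

Answer: Yes, the grammar is LR(0)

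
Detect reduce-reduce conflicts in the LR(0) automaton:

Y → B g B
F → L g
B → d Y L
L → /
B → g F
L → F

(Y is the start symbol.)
A reduce-reduce conflict occurs when an LR(0) state has two complete items [A → α .] and [B → β .] — both call for a reduction, and with no lookahead the parser cannot choose between them.

Augment with Y' → Y and build the canonical LR(0) collection (I0 = CLOSURE({[Y' → . Y]}), then GOTO on every symbol after a dot until no new states appear). It has 14 states:
  I0: { [B → . d Y L], [B → . g F], [Y → . B g B], [Y' → . Y] }  — shift
  I1: { [Y → B . g B] }  — shift
  I2: { [Y' → Y .] }  — accept
  I3: { [B → . d Y L], [B → . g F], [B → d . Y L], [Y → . B g B] }  — shift
  I4: { [B → g . F], [F → . L g], [L → . /], [L → . F] }  — shift
  I5: { [L → / .] }  — reduce
  I6: { [B → g F .], [L → F .] }  — 2 reduces
  I7: { [F → L . g] }  — shift
  I8: { [F → L g .] }  — reduce
  I9: { [B → d Y . L], [F → . L g], [L → . /], [L → . F] }  — shift
  I10: { [L → F .] }  — reduce
  I11: { [B → d Y L .], [F → L . g] }  — shift, reduce
  I12: { [B → . d Y L], [B → . g F], [Y → B g . B] }  — shift
  I13: { [Y → B g B .] }  — reduce

I6 contains complete items [B → g F .], [L → F .] — reduce-reduce conflict.

Answer: Yes — I6: [B → g F .] vs [L → F .]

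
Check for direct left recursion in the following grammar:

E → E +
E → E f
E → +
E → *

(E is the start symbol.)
Yes, E is left-recursive

Direct left recursion occurs when N → N α for some non-terminal N (the right-hand side begins with the left-hand side itself).

E → E +: LEFT RECURSIVE (starts with E)
E → E f: LEFT RECURSIVE (starts with E)
E → +: starts with '+'
E → *: starts with '*'

The grammar has direct left recursion on: E.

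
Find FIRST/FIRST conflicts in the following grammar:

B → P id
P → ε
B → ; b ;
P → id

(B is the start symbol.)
A FIRST/FIRST conflict occurs when two productions N → α and N → β for the same non-terminal have FIRST(α) ∩ FIRST(β) ≠ ∅ (with ε ∈ FIRST of a nullable right-hand side, so two nullable alternatives also conflict).

FIRST sets of the non-terminals at (or reachable through a nullable prefix from) the front of some alternative:
  FIRST(P) = { 'id', ε }

Productions for B:
  B → P id: FIRST = { 'id' }
  B → ; b ;: FIRST = { ';' }
Productions for P:
  P → ε: FIRST = { ε }
  P → id: FIRST = { 'id' }

All alternatives of each non-terminal have pairwise disjoint FIRST sets.

Answer: No FIRST/FIRST conflicts.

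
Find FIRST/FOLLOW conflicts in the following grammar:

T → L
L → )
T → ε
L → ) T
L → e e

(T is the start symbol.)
No FIRST/FOLLOW conflicts.

Nullable non-terminals: T.
FIRST sets used below: FIRST(L) = { ')', 'e' }

T: nullable alternative(s) T → ε; FOLLOW(T) = { $ }
  T → L: FIRST \ {ε} = { ')', 'e' } — disjoint from FOLLOW(T)
  T → ε: FIRST \ {ε} = { } — this is the only nullable alternative, skip

L has no nullable alternative, so no FIRST/FOLLOW check is needed there.

No FIRST/FOLLOW conflicts found.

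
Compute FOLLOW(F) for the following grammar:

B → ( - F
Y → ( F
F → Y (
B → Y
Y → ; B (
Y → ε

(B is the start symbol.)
To compute FOLLOW(F), find every occurrence of F on a right-hand side N → α F β: add FIRST(β) \ {ε}, and if β is empty or nullable also add FOLLOW(N). Iterate to a fixed point.

In B → ( - F: F is at the end, add FOLLOW(B)
In Y → ( F: F is at the end, add FOLLOW(Y)

The FOLLOW sets referred to above (computed the same way, to a fixed point):
  FOLLOW(B) = { $, '(' }
  FOLLOW(Y) = { $, '(' }

Taking the union: FOLLOW(F) = { $, '(' }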